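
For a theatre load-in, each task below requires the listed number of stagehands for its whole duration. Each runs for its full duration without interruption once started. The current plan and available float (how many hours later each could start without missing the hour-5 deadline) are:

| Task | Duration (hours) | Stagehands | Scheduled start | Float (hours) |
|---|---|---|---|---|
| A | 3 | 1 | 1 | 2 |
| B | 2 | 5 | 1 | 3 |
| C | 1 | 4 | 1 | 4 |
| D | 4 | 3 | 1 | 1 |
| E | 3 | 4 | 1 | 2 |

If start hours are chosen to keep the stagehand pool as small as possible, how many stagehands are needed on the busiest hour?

Early-start (A@1, B@1, C@1, D@1, E@1) gives peak 17: h1:17  h2:13  h3:8  h4:3  h5:0.
Shift C→5, E→3.
Schedule A@1, B@1, C@5, D@1, E@3: h1:9  h2:9  h3:8  h4:7  h5:8 — peak 9.
Total stagehand-hours = 41 over 5 hours ⇒ peak ≥ ⌈41/5⌉ = 9, so 9 is optimal.

9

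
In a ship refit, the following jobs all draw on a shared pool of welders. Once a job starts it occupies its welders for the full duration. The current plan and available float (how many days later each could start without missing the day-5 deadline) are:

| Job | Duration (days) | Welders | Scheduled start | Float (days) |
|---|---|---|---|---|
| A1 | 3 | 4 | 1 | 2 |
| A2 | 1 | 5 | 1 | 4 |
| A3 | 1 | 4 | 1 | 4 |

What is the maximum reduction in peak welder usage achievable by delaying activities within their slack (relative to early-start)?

8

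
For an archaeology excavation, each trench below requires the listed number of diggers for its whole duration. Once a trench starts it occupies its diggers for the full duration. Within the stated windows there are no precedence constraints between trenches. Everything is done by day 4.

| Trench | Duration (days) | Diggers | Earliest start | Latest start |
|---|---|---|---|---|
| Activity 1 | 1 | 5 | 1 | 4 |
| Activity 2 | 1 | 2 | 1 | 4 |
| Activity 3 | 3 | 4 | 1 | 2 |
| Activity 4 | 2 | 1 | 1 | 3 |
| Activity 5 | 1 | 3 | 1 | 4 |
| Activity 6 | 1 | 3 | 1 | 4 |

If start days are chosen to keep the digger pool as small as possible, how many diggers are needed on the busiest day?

7

Early-start (Activity 1@1, Activity 2@1, Activity 3@1, Activity 4@1, Activity 5@1, Activity 6@1) gives peak 18: d1:18  d2:5  d3:4  d4:0.
Shift Activity 2→2, Activity 3→2, Activity 5→3, Activity 6→4.
Schedule Activity 1@1, Activity 2@2, Activity 3@2, Activity 4@1, Activity 5@3, Activity 6@4: d1:6  d2:7  d3:7  d4:7 — peak 7.
Total digger-days = 27 over 4 days ⇒ peak ≥ ⌈27/4⌉ = 7, so 7 is optimal.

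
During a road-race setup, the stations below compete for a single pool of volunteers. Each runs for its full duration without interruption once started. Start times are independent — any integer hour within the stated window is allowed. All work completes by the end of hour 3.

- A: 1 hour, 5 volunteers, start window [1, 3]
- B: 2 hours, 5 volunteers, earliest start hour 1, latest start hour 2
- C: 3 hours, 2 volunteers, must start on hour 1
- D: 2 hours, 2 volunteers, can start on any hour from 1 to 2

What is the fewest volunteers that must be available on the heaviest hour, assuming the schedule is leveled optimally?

9

Early-start (A@1, B@1, C@1, D@1) gives peak 14: h1:14  h2:9  h3:2.
Shift B→2.
Schedule A@1, B@2, C@1, D@1: h1:9  h2:9  h3:7 — peak 9.
Total volunteer-hours = 25 over 3 hours ⇒ peak ≥ ⌈25/3⌉ = 9, so 9 is optimal.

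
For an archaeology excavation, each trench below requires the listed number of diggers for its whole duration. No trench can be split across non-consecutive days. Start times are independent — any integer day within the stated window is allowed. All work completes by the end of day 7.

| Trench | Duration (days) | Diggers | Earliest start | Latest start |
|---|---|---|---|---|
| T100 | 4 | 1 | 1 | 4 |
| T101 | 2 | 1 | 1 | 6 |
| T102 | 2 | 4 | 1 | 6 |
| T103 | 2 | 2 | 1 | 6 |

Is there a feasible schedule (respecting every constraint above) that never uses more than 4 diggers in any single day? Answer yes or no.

Schedule T100@1, T101@1, T102@5, T103@1: d1:4  d2:4  d3:1  d4:1  d5:4  d6:4  d7:0 — peak 4 ≤ 4.

yes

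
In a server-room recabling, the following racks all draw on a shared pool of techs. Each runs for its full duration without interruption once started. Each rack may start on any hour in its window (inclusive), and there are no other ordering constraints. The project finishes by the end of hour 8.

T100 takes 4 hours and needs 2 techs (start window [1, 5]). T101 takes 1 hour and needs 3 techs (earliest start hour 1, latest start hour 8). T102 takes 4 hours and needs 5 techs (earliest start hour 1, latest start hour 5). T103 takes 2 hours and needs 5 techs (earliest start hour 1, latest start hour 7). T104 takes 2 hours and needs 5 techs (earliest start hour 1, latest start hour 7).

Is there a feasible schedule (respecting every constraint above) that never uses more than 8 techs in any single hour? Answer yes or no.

yes

Schedule T100@1, T101@5, T102@1, T103@5, T104@7: h1:7  h2:7  h3:7  h4:7  h5:8  h6:5  h7:5  h8:5 — peak 8 ≤ 8.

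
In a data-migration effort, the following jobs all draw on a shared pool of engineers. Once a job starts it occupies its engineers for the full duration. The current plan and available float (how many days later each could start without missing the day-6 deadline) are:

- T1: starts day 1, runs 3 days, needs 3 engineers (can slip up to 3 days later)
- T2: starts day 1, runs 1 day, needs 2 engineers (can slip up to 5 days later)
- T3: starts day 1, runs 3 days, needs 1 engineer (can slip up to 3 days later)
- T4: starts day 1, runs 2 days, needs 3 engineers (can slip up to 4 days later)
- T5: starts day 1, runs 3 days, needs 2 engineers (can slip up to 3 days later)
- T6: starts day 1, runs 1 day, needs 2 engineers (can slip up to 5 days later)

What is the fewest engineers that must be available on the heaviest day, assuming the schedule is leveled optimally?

Early-start (T1@1, T2@1, T3@1, T4@1, T5@1, T6@1) gives peak 13: d1:13  d2:9  d3:6  d4:0  d5:0  d6:0.
Shift T3→2, T4→5, T5→4, T6→4.
Schedule T1@1, T2@1, T3@2, T4@5, T5@4, T6@4: d1:5  d2:4  d3:4  d4:5  d5:5  d6:5 — peak 5.
Total engineer-days = 28 over 6 days ⇒ peak ≥ ⌈28/6⌉ = 5, so 5 is optimal.

5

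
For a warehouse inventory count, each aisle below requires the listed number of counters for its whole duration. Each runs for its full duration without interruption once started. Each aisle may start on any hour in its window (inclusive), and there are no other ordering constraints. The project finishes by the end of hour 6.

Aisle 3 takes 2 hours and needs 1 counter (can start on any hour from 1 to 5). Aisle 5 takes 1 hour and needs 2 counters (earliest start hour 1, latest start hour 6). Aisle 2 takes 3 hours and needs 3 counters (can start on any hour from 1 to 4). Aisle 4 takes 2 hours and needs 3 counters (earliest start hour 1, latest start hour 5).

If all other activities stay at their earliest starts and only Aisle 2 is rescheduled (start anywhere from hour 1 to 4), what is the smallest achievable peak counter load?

Aisle 2@1: h1:9  h2:7  h3:3  h4:0  h5:0  h6:0 → peak 9
Aisle 2@2: h1:6  h2:7  h3:3  h4:3  h5:0  h6:0 → peak 7
Aisle 2@3: h1:6  h2:4  h3:3  h4:3  h5:3  h6:0 → peak 6
Aisle 2@4: h1:6  h2:4  h3:0  h4:3  h5:3  h6:3 → peak 6
Best is Aisle 2@3, peak 6.

6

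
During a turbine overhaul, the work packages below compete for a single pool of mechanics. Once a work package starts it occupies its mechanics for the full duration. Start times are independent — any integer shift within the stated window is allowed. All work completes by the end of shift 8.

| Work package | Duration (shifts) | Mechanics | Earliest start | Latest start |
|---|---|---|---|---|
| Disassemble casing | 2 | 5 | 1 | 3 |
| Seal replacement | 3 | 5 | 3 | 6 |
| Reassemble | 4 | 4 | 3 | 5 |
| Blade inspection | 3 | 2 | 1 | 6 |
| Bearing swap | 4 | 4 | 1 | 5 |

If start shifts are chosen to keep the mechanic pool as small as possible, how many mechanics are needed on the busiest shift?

9

Early-start (Disassemble casing@1, Seal replacement@3, Reassemble@3, Blade inspection@1, Bearing swap@1) gives peak 15: s1:11  s2:11  s3:15  s4:13  s5:9  s6:4  s7:0  s8:0.
Shift Reassemble→5, Blade inspection→6.
Schedule Disassemble casing@1, Seal replacement@3, Reassemble@5, Blade inspection@6, Bearing swap@1: s1:9  s2:9  s3:9  s4:9  s5:9  s6:6  s7:6  s8:6 — peak 9.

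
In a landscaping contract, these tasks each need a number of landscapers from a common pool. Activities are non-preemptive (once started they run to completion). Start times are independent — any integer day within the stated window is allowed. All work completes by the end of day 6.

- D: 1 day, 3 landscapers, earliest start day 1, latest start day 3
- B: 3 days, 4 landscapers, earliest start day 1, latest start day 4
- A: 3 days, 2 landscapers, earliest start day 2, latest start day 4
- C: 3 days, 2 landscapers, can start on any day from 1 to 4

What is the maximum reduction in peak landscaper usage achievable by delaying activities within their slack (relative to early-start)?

3

Early-start peak: d1:9  d2:8  d3:8  d4:2  d5:0  d6:0 ⇒ 9.
Leveled (D@1, B@2, A@4, C@1): d1:5  d2:6  d3:6  d4:6  d5:2  d6:2 ⇒ 6.
Reduction 9 − 6 = 3.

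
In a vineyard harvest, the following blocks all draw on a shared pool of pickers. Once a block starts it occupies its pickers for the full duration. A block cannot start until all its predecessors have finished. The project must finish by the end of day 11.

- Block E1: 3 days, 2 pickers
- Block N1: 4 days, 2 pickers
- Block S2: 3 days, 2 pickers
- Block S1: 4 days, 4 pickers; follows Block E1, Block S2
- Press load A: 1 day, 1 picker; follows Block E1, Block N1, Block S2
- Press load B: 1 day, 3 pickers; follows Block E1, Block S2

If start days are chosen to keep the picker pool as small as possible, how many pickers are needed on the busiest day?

Early-start (Block E1@1, Block N1@1, Block S2@1, Block S1@4, Press load A@5, Press load B@4) gives peak 9: d1:6  d2:6  d3:6  d4:9  d5:5  d6:4  d7:4  d8:0  d9:0  d10:0  d11:0.
Shift Block S2→4, Block S1→7, Press load A→11, Press load B→11.
Schedule Block E1@1, Block N1@1, Block S2@4, Block S1@7, Press load A@11, Press load B@11: d1:4  d2:4  d3:4  d4:4  d5:2  d6:2  d7:4  d8:4  d9:4  d10:4  d11:4 — peak 4.
Total picker-days = 40 over 11 days ⇒ peak ≥ ⌈40/11⌉ = 4, so 4 is optimal.

4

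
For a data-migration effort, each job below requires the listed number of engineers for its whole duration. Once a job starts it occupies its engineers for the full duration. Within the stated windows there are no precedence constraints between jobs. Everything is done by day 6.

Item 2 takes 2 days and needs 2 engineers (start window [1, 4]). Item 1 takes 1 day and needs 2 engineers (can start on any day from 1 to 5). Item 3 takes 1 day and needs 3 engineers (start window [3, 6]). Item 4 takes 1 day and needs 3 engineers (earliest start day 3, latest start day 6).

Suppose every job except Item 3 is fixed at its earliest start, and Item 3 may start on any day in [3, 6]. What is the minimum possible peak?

Item 3@3: d1:4  d2:2  d3:6  d4:0  d5:0  d6:0 → peak 6
Item 3@4: d1:4  d2:2  d3:3  d4:3  d5:0  d6:0 → peak 4
Item 3@5: d1:4  d2:2  d3:3  d4:0  d5:3  d6:0 → peak 4
Item 3@6: d1:4  d2:2  d3:3  d4:0  d5:0  d6:3 → peak 4
Best is Item 3@4, peak 4.

4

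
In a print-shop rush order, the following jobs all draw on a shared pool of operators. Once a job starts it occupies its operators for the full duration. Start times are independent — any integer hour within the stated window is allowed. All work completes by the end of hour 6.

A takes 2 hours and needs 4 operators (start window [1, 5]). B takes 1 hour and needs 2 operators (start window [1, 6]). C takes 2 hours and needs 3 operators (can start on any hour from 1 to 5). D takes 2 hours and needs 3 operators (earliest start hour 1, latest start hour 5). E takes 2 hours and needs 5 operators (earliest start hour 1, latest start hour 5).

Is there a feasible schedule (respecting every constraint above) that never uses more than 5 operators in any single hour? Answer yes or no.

no

Total operator-hours = 32; over 6 hours the average is 32/6 > 5, so some hour must exceed 5.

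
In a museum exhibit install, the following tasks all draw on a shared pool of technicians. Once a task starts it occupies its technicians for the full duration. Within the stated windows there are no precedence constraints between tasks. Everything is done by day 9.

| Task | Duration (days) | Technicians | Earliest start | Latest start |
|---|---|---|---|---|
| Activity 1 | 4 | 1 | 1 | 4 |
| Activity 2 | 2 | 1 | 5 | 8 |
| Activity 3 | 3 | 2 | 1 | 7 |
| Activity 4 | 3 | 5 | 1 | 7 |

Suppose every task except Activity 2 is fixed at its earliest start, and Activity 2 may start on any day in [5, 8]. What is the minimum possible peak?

8

Activity 2@5: d1:8  d2:8  d3:8  d4:1  d5:1  d6:1  d7:0  d8:0  d9:0 → peak 8
Activity 2@6: d1:8  d2:8  d3:8  d4:1  d5:0  d6:1  d7:1  d8:0  d9:0 → peak 8
Activity 2@7: d1:8  d2:8  d3:8  d4:1  d5:0  d6:0  d7:1  d8:1  d9:0 → peak 8
Activity 2@8: d1:8  d2:8  d3:8  d4:1  d5:0  d6:0  d7:0  d8:1  d9:1 → peak 8
Best is Activity 2@5, peak 8.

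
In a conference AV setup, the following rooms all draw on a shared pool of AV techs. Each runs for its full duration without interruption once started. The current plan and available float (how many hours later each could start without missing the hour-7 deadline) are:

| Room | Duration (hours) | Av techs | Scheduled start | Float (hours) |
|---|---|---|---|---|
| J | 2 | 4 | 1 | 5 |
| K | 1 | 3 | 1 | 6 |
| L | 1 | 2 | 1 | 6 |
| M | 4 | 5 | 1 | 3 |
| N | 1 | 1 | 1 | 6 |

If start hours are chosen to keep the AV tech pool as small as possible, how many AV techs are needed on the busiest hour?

5

Early-start (J@1, K@1, L@1, M@1, N@1) gives peak 15: h1:15  h2:9  h3:5  h4:5  h5:0  h6:0  h7:0.
Shift K→3, L→3, M→4.
Schedule J@1, K@3, L@3, M@4, N@1: h1:5  h2:4  h3:5  h4:5  h5:5  h6:5  h7:5 — peak 5.
Total AV tech-hours = 34 over 7 hours ⇒ peak ≥ ⌈34/7⌉ = 5, so 5 is optimal.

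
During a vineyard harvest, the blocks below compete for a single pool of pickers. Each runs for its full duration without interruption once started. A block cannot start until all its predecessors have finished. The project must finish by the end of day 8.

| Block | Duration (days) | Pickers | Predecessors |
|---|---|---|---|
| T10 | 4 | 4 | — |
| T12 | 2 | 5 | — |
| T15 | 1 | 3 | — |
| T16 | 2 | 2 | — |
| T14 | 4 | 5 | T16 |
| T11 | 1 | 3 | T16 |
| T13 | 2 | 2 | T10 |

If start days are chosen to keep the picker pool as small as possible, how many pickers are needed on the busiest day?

9

Early-start (T10@1, T12@1, T15@1, T16@1, T14@3, T11@3, T13@5) gives peak 14: d1:14  d2:11  d3:12  d4:9  d5:7  d6:7  d7:0  d8:0.
Shift T15→3, T16→3, T14→5, T11→5, T13→6.
Schedule T10@1, T12@1, T15@3, T16@3, T14@5, T11@5, T13@6: d1:9  d2:9  d3:9  d4:6  d5:8  d6:7  d7:7  d8:5 — peak 9.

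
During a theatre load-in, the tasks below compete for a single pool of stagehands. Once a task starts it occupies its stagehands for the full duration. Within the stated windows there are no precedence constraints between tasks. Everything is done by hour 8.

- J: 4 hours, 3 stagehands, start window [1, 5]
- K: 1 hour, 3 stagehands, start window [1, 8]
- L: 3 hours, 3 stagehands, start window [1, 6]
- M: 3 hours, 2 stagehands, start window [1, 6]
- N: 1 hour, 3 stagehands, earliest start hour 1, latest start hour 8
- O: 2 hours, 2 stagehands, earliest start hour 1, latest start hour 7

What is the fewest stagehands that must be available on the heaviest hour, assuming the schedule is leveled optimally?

Early-start (J@1, K@1, L@1, M@1, N@1, O@1) gives peak 16: h1:16  h2:10  h3:8  h4:3  h5:0  h6:0  h7:0  h8:0.
Shift L→2, M→5, N→5, O→6.
Schedule J@1, K@1, L@2, M@5, N@5, O@6: h1:6  h2:6  h3:6  h4:6  h5:5  h6:4  h7:4  h8:0 — peak 6.

6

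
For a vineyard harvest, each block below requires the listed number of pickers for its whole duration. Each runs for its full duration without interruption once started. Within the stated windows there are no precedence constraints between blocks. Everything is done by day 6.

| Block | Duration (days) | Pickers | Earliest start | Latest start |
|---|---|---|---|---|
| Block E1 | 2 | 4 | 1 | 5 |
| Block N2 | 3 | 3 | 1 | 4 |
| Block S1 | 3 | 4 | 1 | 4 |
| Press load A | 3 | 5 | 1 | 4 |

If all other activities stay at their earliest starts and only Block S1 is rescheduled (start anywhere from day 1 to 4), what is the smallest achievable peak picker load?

12

Block S1@1: d1:16  d2:16  d3:12  d4:0  d5:0  d6:0 → peak 16
Block S1@2: d1:12  d2:16  d3:12  d4:4  d5:0  d6:0 → peak 16
Block S1@3: d1:12  d2:12  d3:12  d4:4  d5:4  d6:0 → peak 12
Block S1@4: d1:12  d2:12  d3:8  d4:4  d5:4  d6:4 → peak 12
Best is Block S1@3, peak 12.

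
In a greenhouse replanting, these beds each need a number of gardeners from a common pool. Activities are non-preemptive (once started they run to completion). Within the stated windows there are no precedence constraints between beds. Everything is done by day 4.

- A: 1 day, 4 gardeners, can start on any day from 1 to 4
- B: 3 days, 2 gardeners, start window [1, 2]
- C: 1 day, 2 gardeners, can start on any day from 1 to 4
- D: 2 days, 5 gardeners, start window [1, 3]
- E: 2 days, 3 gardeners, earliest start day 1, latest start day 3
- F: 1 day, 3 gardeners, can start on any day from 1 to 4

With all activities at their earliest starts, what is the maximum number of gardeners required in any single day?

19

Early-start schedule: A@1, B@1, C@1, D@1, E@1, F@1.
Load per day: day 1: 19, day 2: 10, day 3: 2, day 4: 0.
Peak is 19.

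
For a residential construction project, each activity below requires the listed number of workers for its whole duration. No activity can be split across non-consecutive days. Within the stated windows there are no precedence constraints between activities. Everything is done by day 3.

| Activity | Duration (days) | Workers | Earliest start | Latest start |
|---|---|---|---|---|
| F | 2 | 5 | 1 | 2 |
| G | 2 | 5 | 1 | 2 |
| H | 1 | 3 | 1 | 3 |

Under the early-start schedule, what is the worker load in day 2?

10

At early start, day 2 has: F, G.
Demand: 5 + 5 = 10.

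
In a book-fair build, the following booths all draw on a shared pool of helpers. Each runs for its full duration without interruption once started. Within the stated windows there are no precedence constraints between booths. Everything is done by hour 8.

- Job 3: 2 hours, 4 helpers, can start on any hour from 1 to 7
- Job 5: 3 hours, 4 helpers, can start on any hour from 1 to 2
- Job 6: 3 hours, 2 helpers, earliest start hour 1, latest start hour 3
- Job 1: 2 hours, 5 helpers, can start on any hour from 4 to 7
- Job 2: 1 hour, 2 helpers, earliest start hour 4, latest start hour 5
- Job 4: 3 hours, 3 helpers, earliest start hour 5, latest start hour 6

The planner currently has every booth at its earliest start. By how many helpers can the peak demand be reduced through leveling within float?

Early-start peak: h1:10  h2:10  h3:6  h4:7  h5:8  h6:3  h7:3  h8:0 ⇒ 10.
Leveled (Job 3@6, Job 5@1, Job 6@1, Job 1@4, Job 2@4, Job 4@6): h1:6  h2:6  h3:6  h4:7  h5:5  h6:7  h7:7  h8:3 ⇒ 7.
Reduction 10 − 7 = 3.

3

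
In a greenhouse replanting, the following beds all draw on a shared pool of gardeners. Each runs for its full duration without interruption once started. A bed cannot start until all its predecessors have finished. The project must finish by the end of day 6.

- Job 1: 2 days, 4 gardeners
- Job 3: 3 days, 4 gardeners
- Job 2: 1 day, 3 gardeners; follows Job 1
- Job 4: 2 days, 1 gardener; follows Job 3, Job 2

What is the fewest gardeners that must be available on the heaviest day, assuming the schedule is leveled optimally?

8

Schedule Job 1@1, Job 3@1, Job 2@3, Job 4@4: d1:8  d2:8  d3:7  d4:1  d5:1  d6:0 — peak 8.
No arrangement of the 7 feasible schedules does better.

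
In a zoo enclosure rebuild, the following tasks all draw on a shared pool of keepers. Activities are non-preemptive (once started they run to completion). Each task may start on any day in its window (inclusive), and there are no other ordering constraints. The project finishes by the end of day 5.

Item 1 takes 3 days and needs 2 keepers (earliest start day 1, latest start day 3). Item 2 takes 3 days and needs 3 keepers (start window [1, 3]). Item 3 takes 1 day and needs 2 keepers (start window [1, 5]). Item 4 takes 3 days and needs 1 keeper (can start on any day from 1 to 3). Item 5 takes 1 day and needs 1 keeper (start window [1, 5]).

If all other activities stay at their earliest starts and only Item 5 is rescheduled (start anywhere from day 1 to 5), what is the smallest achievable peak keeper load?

8

Item 5@1: d1:9  d2:6  d3:6  d4:0  d5:0 → peak 9
Item 5@2: d1:8  d2:7  d3:6  d4:0  d5:0 → peak 8
Item 5@3: d1:8  d2:6  d3:7  d4:0  d5:0 → peak 8
Item 5@4: d1:8  d2:6  d3:6  d4:1  d5:0 → peak 8
Item 5@5: d1:8  d2:6  d3:6  d4:0  d5:1 → peak 8
Best is Item 5@2, peak 8.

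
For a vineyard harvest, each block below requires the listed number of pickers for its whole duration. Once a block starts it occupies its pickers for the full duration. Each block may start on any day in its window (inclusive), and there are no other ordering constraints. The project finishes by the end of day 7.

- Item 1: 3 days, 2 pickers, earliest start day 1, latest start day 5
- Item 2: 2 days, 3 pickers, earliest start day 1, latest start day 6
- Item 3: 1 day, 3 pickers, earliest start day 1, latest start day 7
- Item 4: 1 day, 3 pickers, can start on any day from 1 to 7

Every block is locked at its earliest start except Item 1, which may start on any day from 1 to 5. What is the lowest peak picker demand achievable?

Item 1@1: d1:11  d2:5  d3:2  d4:0  d5:0  d6:0  d7:0 → peak 11
Item 1@2: d1:9  d2:5  d3:2  d4:2  d5:0  d6:0  d7:0 → peak 9
Item 1@3: d1:9  d2:3  d3:2  d4:2  d5:2  d6:0  d7:0 → peak 9
Item 1@4: d1:9  d2:3  d3:0  d4:2  d5:2  d6:2  d7:0 → peak 9
Item 1@5: d1:9  d2:3  d3:0  d4:0  d5:2  d6:2  d7:2 → peak 9
Best is Item 1@2, peak 9.

9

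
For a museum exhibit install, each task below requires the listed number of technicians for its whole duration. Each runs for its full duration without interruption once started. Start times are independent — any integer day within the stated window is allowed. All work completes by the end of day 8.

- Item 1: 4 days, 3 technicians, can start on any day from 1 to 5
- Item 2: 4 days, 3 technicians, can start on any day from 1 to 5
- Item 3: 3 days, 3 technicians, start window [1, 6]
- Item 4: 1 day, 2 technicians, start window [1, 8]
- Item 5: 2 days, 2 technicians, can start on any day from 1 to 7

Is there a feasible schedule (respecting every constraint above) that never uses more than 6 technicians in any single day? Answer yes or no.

yes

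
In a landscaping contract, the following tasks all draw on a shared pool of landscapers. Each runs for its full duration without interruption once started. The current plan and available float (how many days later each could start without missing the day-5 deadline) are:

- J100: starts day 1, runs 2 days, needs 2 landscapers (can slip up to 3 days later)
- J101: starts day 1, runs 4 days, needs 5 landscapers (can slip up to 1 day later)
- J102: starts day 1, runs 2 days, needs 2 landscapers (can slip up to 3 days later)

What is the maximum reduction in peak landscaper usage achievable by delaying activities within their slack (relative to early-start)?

Early-start peak: d1:9  d2:9  d3:5  d4:5  d5:0 ⇒ 9.
Leveled (J100@1, J101@1, J102@3): d1:7  d2:7  d3:7  d4:7  d5:0 ⇒ 7.
Reduction 9 − 7 = 2.

2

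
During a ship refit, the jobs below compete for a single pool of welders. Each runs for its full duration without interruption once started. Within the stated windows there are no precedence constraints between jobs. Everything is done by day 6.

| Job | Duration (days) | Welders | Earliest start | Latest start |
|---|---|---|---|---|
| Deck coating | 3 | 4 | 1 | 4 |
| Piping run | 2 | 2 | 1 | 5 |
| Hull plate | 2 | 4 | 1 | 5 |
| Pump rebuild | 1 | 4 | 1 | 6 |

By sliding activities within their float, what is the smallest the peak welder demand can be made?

Early-start (Deck coating@1, Piping run@1, Hull plate@1, Pump rebuild@1) gives peak 14: d1:14  d2:10  d3:4  d4:0  d5:0  d6:0.
Shift Hull plate→4, Pump rebuild→6.
Schedule Deck coating@1, Piping run@1, Hull plate@4, Pump rebuild@6: d1:6  d2:6  d3:4  d4:4  d5:4  d6:4 — peak 6.

6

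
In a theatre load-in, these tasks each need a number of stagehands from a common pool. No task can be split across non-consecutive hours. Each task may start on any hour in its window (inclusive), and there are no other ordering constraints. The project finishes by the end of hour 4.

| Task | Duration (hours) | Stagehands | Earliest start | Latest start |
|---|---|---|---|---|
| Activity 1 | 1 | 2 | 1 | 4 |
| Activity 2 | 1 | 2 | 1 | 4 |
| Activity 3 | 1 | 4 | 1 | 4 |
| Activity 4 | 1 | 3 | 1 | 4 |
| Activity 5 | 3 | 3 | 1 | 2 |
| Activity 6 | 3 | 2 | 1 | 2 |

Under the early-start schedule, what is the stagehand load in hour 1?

16

At early start, hour 1 has: Activity 1, Activity 2, Activity 3, Activity 4, Activity 5, Activity 6.
Demand: 2 + 2 + 4 + 3 + 3 + 2 = 16.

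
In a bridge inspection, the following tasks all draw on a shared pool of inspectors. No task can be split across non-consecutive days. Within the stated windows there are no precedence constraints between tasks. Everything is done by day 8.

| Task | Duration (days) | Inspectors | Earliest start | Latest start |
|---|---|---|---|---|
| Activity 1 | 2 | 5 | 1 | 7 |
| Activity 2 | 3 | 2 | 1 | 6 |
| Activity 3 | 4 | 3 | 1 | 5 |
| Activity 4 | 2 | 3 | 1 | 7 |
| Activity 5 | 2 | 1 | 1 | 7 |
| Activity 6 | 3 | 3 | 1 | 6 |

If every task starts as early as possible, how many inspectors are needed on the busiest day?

17

Early-start schedule: Activity 1@1, Activity 2@1, Activity 3@1, Activity 4@1, Activity 5@1, Activity 6@1.
Load per day: day 1: 17, day 2: 17, day 3: 8, day 4: 3, day 5: 0, day 6: 0, day 7: 0, day 8: 0.
Peak is 17.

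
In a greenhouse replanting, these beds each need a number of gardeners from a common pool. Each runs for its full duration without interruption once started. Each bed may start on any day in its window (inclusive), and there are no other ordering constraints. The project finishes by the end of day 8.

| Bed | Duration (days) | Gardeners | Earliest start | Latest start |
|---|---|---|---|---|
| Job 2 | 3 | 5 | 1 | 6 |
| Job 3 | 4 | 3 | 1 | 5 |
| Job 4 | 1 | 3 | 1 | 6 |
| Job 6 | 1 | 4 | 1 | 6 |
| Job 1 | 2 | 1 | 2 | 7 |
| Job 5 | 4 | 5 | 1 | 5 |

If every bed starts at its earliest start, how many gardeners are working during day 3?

At early start, day 3 has: Job 2, Job 3, Job 1, Job 5.
Demand: 5 + 3 + 1 + 5 = 14.

14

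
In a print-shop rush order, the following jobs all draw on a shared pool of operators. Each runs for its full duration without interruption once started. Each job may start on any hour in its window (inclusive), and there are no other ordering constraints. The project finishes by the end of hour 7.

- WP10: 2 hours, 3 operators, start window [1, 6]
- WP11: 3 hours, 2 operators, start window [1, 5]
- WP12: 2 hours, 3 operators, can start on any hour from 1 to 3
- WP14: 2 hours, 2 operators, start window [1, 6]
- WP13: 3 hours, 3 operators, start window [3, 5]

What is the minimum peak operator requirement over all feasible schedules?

5

Early-start (WP10@1, WP11@1, WP12@1, WP14@1, WP13@3) gives peak 10: h1:10  h2:10  h3:5  h4:3  h5:3  h6:0  h7:0.
Shift WP12→3, WP14→4, WP13→5.
Schedule WP10@1, WP11@1, WP12@3, WP14@4, WP13@5: h1:5  h2:5  h3:5  h4:5  h5:5  h6:3  h7:3 — peak 5.
Total operator-hours = 31 over 7 hours ⇒ peak ≥ ⌈31/7⌉ = 5, so 5 is optimal.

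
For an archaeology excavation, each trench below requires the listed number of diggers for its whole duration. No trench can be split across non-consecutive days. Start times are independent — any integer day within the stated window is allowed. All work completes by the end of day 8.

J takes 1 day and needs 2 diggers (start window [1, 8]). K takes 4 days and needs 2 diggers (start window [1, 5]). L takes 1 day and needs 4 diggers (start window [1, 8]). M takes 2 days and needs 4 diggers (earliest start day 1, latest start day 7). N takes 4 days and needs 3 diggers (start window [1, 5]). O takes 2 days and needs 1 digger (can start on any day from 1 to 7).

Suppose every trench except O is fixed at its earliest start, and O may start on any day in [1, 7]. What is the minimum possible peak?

O@1: d1:16  d2:10  d3:5  d4:5  d5:0  d6:0  d7:0  d8:0 → peak 16
O@2: d1:15  d2:10  d3:6  d4:5  d5:0  d6:0  d7:0  d8:0 → peak 15
O@3: d1:15  d2:9  d3:6  d4:6  d5:0  d6:0  d7:0  d8:0 → peak 15
O@4: d1:15  d2:9  d3:5  d4:6  d5:1  d6:0  d7:0  d8:0 → peak 15
O@5: d1:15  d2:9  d3:5  d4:5  d5:1  d6:1  d7:0  d8:0 → peak 15
O@6: d1:15  d2:9  d3:5  d4:5  d5:0  d6:1  d7:1  d8:0 → peak 15
O@7: d1:15  d2:9  d3:5  d4:5  d5:0  d6:0  d7:1  d8:1 → peak 15
Best is O@2, peak 15.

15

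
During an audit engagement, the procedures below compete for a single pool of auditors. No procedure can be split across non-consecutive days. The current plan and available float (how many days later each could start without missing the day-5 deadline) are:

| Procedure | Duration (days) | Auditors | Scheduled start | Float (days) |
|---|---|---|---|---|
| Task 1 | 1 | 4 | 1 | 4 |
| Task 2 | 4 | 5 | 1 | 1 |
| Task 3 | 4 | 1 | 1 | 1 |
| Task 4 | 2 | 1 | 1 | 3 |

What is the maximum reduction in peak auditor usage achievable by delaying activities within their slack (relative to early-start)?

4

Early-start peak: d1:11  d2:7  d3:6  d4:6  d5:0 ⇒ 11.
Leveled (Task 1@1, Task 2@2, Task 3@1, Task 4@1): d1:6  d2:7  d3:6  d4:6  d5:5 ⇒ 7.
Reduction 11 − 7 = 4.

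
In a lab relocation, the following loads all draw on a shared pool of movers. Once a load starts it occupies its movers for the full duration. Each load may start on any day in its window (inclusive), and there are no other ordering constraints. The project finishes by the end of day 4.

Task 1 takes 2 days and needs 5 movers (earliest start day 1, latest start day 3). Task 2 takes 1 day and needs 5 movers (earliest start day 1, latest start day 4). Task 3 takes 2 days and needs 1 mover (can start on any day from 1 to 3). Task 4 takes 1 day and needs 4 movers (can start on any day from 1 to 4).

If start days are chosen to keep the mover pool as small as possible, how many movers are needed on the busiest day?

6

Early-start (Task 1@1, Task 2@1, Task 3@1, Task 4@1) gives peak 15: d1:15  d2:6  d3:0  d4:0.
Shift Task 2→3, Task 4→4.
Schedule Task 1@1, Task 2@3, Task 3@1, Task 4@4: d1:6  d2:6  d3:5  d4:4 — peak 6.
Total mover-days = 21 over 4 days ⇒ peak ≥ ⌈21/4⌉ = 6, so 6 is optimal.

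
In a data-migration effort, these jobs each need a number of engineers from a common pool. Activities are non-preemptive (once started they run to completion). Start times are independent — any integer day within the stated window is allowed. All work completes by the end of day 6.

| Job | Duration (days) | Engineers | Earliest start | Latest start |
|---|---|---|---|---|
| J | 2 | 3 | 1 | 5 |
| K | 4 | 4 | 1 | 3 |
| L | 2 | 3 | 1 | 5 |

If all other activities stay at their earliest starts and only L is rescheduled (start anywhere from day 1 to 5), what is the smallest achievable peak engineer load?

L@1: d1:10  d2:10  d3:4  d4:4  d5:0  d6:0 → peak 10
L@2: d1:7  d2:10  d3:7  d4:4  d5:0  d6:0 → peak 10
L@3: d1:7  d2:7  d3:7  d4:7  d5:0  d6:0 → peak 7
L@4: d1:7  d2:7  d3:4  d4:7  d5:3  d6:0 → peak 7
L@5: d1:7  d2:7  d3:4  d4:4  d5:3  d6:3 → peak 7
Best is L@3, peak 7.

7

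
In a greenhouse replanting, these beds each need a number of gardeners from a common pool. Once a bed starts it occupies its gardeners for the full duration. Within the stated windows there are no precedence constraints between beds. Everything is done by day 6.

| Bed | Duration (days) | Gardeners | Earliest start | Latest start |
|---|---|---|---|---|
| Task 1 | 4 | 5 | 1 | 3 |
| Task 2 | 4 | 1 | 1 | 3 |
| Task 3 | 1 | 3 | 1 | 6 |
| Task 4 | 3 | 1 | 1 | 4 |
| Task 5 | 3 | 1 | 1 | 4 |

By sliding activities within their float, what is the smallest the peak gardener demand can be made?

Early-start (Task 1@1, Task 2@1, Task 3@1, Task 4@1, Task 5@1) gives peak 11: d1:11  d2:8  d3:8  d4:6  d5:0  d6:0.
Shift Task 3→5, Task 5→4.
Schedule Task 1@1, Task 2@1, Task 3@5, Task 4@1, Task 5@4: d1:7  d2:7  d3:7  d4:7  d5:4  d6:1 — peak 7.

7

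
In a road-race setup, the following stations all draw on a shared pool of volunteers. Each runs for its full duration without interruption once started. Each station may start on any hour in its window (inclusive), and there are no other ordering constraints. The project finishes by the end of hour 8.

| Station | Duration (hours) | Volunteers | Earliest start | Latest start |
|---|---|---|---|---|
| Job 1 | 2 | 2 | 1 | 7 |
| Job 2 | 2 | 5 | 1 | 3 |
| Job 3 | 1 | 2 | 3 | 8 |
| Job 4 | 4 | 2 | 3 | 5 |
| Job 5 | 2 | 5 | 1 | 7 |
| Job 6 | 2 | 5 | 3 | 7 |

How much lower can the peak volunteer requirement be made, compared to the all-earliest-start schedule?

5

Early-start peak: h1:12  h2:12  h3:9  h4:7  h5:2  h6:2  h7:0  h8:0 ⇒ 12.
Leveled (Job 1@1, Job 2@1, Job 3@3, Job 4@3, Job 5@4, Job 6@6): h1:7  h2:7  h3:4  h4:7  h5:7  h6:7  h7:5  h8:0 ⇒ 7.
Reduction 12 − 7 = 5.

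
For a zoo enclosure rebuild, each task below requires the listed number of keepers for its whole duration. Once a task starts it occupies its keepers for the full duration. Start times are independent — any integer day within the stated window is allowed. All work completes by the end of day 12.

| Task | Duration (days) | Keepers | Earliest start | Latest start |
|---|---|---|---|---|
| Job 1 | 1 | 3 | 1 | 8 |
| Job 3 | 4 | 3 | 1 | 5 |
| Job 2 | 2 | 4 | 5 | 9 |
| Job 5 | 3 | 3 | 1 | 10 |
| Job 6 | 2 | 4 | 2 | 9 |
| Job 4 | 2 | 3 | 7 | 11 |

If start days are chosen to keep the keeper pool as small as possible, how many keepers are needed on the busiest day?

Early-start (Job 1@1, Job 3@1, Job 2@5, Job 5@1, Job 6@2, Job 4@7) gives peak 10: d1:9  d2:10  d3:10  d4:3  d5:4  d6:4  d7:3  d8:3  d9:0  d10:0  d11:0  d12:0.
Shift Job 5→2, Job 6→7, Job 4→9.
Schedule Job 1@1, Job 3@1, Job 2@5, Job 5@2, Job 6@7, Job 4@9: d1:6  d2:6  d3:6  d4:6  d5:4  d6:4  d7:4  d8:4  d9:3  d10:3  d11:0  d12:0 — peak 6.

6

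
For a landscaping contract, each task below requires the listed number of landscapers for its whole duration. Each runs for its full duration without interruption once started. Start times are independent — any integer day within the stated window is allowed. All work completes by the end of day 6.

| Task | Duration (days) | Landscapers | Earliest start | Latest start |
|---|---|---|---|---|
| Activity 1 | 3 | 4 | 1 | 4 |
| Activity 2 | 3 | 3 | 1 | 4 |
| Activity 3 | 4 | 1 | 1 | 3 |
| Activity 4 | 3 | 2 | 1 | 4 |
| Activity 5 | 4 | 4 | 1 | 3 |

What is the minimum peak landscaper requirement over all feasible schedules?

Early-start (Activity 1@1, Activity 2@1, Activity 3@1, Activity 4@1, Activity 5@1) gives peak 14: d1:14  d2:14  d3:14  d4:5  d5:0  d6:0.
Shift Activity 2→4, Activity 4→4.
Schedule Activity 1@1, Activity 2@4, Activity 3@1, Activity 4@4, Activity 5@1: d1:9  d2:9  d3:9  d4:10  d5:5  d6:5 — peak 10.

10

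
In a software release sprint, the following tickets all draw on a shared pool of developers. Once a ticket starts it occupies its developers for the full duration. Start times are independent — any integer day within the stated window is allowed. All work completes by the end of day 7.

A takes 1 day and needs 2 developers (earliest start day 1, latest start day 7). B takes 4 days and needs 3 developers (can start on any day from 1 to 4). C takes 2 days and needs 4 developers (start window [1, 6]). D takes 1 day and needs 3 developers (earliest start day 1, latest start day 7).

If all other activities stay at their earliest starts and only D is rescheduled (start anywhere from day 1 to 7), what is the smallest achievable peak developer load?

D@1: d1:12  d2:7  d3:3  d4:3  d5:0  d6:0  d7:0 → peak 12
D@2: d1:9  d2:10  d3:3  d4:3  d5:0  d6:0  d7:0 → peak 10
D@3: d1:9  d2:7  d3:6  d4:3  d5:0  d6:0  d7:0 → peak 9
D@4: d1:9  d2:7  d3:3  d4:6  d5:0  d6:0  d7:0 → peak 9
D@5: d1:9  d2:7  d3:3  d4:3  d5:3  d6:0  d7:0 → peak 9
D@6: d1:9  d2:7  d3:3  d4:3  d5:0  d6:3  d7:0 → peak 9
D@7: d1:9  d2:7  d3:3  d4:3  d5:0  d6:0  d7:3 → peak 9
Best is D@3, peak 9.

9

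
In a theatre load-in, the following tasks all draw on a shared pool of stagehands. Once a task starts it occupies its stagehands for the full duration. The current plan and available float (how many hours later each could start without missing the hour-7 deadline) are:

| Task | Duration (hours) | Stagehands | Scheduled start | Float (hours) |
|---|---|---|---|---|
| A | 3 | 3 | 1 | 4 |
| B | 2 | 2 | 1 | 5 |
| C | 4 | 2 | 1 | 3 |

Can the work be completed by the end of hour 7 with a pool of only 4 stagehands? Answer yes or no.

Schedule A@1, B@4, C@4: h1:3  h2:3  h3:3  h4:4  h5:4  h6:2  h7:2 — peak 4 ≤ 4.

yes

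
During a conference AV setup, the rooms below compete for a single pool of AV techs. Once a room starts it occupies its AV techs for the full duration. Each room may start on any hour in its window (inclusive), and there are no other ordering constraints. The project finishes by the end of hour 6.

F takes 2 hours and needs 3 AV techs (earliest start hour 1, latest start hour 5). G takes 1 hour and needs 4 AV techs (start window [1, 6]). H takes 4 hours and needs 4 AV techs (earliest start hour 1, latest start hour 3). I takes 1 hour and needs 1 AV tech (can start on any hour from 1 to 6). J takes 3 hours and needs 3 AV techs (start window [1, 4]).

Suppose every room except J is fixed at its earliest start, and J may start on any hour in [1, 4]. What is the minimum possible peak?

12

J@1: h1:15  h2:10  h3:7  h4:4  h5:0  h6:0 → peak 15
J@2: h1:12  h2:10  h3:7  h4:7  h5:0  h6:0 → peak 12
J@3: h1:12  h2:7  h3:7  h4:7  h5:3  h6:0 → peak 12
J@4: h1:12  h2:7  h3:4  h4:7  h5:3  h6:3 → peak 12
Best is J@2, peak 12.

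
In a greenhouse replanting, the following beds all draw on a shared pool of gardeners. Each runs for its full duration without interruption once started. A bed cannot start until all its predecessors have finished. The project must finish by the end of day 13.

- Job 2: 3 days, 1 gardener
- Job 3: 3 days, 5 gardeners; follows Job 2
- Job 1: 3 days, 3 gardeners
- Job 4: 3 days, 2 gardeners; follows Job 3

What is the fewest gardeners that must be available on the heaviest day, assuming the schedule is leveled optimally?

5

Schedule Job 2@1, Job 3@4, Job 1@1, Job 4@7: d1:4  d2:4  d3:4  d4:5  d5:5  d6:5  d7:2  d8:2  d9:2  d10:0  d11:0  d12:0  d13:0 — peak 5.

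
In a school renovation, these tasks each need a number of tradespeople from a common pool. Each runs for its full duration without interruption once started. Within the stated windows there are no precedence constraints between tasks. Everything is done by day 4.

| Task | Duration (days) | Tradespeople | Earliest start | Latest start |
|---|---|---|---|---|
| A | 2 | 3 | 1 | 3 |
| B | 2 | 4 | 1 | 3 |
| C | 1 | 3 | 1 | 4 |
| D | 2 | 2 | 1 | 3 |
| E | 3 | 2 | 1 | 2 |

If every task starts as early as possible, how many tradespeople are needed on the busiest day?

Early-start schedule: A@1, B@1, C@1, D@1, E@1.
Load per day: day 1: 14, day 2: 11, day 3: 2, day 4: 0.
Peak is 14.

14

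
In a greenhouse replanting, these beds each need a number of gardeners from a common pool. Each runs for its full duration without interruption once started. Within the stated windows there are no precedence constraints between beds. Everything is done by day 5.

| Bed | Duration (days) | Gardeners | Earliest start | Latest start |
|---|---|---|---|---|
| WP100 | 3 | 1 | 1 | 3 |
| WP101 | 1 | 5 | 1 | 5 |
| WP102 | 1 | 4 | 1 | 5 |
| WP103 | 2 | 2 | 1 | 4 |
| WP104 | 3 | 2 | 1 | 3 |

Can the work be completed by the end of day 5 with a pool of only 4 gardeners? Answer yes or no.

no

Total gardener-days = 22; over 5 days the average is 22/5 > 4, so some day must exceed 4.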